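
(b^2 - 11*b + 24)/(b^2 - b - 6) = (b - 8)/(b + 2)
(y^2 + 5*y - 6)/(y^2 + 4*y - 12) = (y - 1)/(y - 2)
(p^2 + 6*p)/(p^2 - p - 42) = p/(p - 7)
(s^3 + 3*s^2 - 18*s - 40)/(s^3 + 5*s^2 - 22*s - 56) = (s + 5)/(s + 7)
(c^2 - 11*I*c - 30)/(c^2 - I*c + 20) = (c - 6*I)/(c + 4*I)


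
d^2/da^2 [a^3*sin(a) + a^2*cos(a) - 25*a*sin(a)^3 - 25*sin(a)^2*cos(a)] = -a^3*sin(a) + 5*a^2*cos(a) + 225*a*sin(a)^3 - 148*a*sin(a) + 75*sin(a)^2*cos(a) - 48*cos(a)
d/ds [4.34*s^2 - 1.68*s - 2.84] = 8.68*s - 1.68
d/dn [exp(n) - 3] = exp(n)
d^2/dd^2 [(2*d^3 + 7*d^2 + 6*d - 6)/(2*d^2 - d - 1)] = 2*(44*d^3 - 24*d^2 + 78*d - 17)/(8*d^6 - 12*d^5 - 6*d^4 + 11*d^3 + 3*d^2 - 3*d - 1)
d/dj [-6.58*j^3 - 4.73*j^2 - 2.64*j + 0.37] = -19.74*j^2 - 9.46*j - 2.64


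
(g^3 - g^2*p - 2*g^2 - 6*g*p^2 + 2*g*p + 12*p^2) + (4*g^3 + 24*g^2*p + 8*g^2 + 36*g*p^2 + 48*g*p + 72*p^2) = 5*g^3 + 23*g^2*p + 6*g^2 + 30*g*p^2 + 50*g*p + 84*p^2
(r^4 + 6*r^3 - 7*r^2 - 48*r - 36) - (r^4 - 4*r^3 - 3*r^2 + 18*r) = 10*r^3 - 4*r^2 - 66*r - 36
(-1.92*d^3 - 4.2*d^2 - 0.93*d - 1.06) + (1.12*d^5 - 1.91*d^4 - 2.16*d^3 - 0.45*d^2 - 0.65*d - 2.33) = 1.12*d^5 - 1.91*d^4 - 4.08*d^3 - 4.65*d^2 - 1.58*d - 3.39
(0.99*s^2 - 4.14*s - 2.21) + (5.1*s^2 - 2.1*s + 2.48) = 6.09*s^2 - 6.24*s + 0.27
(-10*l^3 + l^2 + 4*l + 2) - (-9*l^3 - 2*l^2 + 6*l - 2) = -l^3 + 3*l^2 - 2*l + 4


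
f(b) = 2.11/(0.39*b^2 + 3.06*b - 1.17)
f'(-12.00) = 0.04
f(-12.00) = 0.12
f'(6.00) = -0.02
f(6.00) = 0.07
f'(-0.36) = -1.19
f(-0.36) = -0.95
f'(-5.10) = 0.04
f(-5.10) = -0.32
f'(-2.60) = -0.05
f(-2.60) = -0.33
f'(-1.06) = -0.30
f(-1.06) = -0.53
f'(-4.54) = 0.02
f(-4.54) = -0.30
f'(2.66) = -0.11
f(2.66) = 0.22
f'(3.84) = -0.05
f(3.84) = 0.13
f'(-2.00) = -0.10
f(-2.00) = -0.37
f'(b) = 2.11*(-0.78*b - 3.06)/(0.39*b^2 + 3.06*b - 1.17)^2 = (-1.6458*b - 6.4566)/(0.39*b^2 + 3.06*b - 1.17)^2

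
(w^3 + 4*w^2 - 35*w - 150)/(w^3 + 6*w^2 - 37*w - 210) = (w + 5)/(w + 7)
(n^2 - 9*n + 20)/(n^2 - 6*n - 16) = (-n^2 + 9*n - 20)/(-n^2 + 6*n + 16)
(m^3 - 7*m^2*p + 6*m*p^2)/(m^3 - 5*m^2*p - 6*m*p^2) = (m - p)/(m + p)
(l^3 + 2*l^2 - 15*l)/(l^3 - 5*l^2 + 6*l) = (l + 5)/(l - 2)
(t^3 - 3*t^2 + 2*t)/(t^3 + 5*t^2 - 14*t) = (t - 1)/(t + 7)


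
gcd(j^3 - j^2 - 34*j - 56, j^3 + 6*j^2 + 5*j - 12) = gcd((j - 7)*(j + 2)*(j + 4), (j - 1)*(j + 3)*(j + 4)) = j + 4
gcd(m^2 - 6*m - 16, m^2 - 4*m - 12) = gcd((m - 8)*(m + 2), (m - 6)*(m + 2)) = m + 2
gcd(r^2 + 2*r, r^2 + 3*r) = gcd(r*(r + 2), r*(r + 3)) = r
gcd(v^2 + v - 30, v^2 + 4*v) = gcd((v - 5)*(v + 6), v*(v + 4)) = 1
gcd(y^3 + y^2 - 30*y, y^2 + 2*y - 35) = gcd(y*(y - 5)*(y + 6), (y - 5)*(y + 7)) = y - 5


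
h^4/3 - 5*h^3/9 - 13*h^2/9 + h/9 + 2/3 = (h/3 + 1/3)*(h - 3)*(h - 2/3)*(h + 1)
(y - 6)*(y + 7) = y^2 + y - 42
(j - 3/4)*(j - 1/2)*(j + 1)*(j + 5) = j^4 + 19*j^3/4 - 17*j^2/8 - 4*j + 15/8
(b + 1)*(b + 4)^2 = b^3 + 9*b^2 + 24*b + 16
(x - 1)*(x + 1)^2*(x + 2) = x^4 + 3*x^3 + x^2 - 3*x - 2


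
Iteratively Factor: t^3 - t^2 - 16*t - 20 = (t - 5)*(t^2 + 4*t + 4) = (t - 5)*(t + 2)*(t + 2)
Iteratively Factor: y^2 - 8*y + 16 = (y - 4)*(y - 4)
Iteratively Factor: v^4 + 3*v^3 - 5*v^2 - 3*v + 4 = (v + 1)*(v^3 + 2*v^2 - 7*v + 4) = (v - 1)*(v + 1)*(v^2 + 3*v - 4) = (v - 1)^2*(v + 1)*(v + 4)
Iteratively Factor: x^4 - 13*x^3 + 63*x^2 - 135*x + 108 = (x - 3)*(x^3 - 10*x^2 + 33*x - 36) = (x - 4)*(x - 3)*(x^2 - 6*x + 9) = (x - 4)*(x - 3)^2*(x - 3)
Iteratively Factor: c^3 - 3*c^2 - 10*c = (c - 5)*(c^2 + 2*c) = c*(c - 5)*(c + 2)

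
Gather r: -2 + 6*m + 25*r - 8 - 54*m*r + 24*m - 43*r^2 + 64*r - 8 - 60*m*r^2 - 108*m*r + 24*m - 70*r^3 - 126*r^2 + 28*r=54*m - 70*r^3 + r^2*(-60*m - 169) + r*(117 - 162*m) - 18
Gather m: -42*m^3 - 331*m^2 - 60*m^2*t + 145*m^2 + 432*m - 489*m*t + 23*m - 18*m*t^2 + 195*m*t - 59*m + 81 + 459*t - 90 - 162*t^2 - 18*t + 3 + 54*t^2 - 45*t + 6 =-42*m^3 + m^2*(-60*t - 186) + m*(-18*t^2 - 294*t + 396) - 108*t^2 + 396*t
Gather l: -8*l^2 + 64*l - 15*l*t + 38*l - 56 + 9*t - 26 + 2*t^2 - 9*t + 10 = -8*l^2 + l*(102 - 15*t) + 2*t^2 - 72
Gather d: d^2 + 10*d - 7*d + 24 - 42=d^2 + 3*d - 18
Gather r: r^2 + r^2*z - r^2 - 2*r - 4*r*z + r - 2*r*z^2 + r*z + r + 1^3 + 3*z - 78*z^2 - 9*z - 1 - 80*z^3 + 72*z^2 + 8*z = r^2*z + r*(-2*z^2 - 3*z) - 80*z^3 - 6*z^2 + 2*z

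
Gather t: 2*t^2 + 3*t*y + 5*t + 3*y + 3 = 2*t^2 + t*(3*y + 5) + 3*y + 3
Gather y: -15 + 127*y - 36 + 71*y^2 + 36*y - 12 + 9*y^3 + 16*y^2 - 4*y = 9*y^3 + 87*y^2 + 159*y - 63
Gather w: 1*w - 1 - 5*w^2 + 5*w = -5*w^2 + 6*w - 1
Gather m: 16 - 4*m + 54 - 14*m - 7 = 63 - 18*m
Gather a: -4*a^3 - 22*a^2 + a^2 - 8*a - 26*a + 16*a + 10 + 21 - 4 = -4*a^3 - 21*a^2 - 18*a + 27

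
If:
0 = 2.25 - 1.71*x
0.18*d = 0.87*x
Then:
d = 6.36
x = 1.32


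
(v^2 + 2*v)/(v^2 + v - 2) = v/(v - 1)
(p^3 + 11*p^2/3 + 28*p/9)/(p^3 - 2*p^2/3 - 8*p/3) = (p + 7/3)/(p - 2)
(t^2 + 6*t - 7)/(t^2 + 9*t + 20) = (t^2 + 6*t - 7)/(t^2 + 9*t + 20)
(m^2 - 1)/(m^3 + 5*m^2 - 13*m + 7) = (m + 1)/(m^2 + 6*m - 7)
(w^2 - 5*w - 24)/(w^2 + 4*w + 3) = (w - 8)/(w + 1)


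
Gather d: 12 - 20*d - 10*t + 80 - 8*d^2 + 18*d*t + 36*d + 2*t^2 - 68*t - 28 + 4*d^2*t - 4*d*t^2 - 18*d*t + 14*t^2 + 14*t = d^2*(4*t - 8) + d*(16 - 4*t^2) + 16*t^2 - 64*t + 64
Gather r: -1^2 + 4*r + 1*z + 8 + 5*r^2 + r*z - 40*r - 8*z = 5*r^2 + r*(z - 36) - 7*z + 7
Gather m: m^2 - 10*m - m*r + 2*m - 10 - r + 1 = m^2 + m*(-r - 8) - r - 9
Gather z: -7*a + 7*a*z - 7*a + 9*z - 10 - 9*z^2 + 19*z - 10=-14*a - 9*z^2 + z*(7*a + 28) - 20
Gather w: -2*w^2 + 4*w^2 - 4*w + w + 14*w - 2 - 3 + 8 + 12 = 2*w^2 + 11*w + 15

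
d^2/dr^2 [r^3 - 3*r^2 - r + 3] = 6*r - 6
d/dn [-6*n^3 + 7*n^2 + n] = -18*n^2 + 14*n + 1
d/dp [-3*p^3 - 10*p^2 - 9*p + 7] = -9*p^2 - 20*p - 9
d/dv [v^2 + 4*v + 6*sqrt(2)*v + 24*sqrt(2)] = 2*v + 4 + 6*sqrt(2)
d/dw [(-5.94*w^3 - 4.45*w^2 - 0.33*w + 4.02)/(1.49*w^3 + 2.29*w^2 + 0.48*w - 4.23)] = (-6.9721*w^4 - 4.719*w^3 + 56.0289*w^2 + 19.2354*w - 0.5337)/(2.2201*w^6 + 6.8242*w^5 + 6.6745*w^4 - 10.407*w^3 - 19.143*w^2 - 4.0608*w + 17.8929)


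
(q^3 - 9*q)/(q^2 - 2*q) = (q^2 - 9)/(q - 2)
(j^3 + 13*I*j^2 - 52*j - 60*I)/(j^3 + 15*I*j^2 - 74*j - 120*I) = (j + 2*I)/(j + 4*I)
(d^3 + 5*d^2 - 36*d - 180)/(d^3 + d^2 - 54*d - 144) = (d^2 - d - 30)/(d^2 - 5*d - 24)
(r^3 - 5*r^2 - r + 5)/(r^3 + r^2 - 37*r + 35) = (r + 1)/(r + 7)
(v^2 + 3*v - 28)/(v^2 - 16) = (v + 7)/(v + 4)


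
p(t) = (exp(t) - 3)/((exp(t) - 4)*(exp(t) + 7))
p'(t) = -(exp(t) - 3)*exp(t)/((exp(t) - 4)*(exp(t) + 7)^2) + exp(t)/((exp(t) - 4)*(exp(t) + 7)) - (exp(t) - 3)*exp(t)/((exp(t) - 4)^2*(exp(t) + 7)) = (-exp(2*t) + 6*exp(t) - 19)*exp(t)/(exp(4*t) + 6*exp(3*t) - 47*exp(2*t) - 168*exp(t) + 784)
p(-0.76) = 0.10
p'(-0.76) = -0.01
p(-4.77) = 0.11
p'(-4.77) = -0.00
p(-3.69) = 0.11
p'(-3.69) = -0.00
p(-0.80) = 0.10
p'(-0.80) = -0.01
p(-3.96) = 0.11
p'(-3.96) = -0.00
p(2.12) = 0.08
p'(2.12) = -0.07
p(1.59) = 0.18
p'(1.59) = -0.58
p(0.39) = 0.07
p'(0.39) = -0.04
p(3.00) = 0.04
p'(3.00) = -0.03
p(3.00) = 0.04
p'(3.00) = -0.03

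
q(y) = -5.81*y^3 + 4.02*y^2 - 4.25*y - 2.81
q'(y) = -17.43*y^2 + 8.04*y - 4.25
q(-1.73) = 46.66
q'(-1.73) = -70.33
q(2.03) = -43.47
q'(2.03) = -59.76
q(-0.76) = 5.29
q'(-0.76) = -20.43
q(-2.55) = 130.51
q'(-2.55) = -138.09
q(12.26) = -10157.18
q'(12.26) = -2525.54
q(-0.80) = 6.14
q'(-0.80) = -21.84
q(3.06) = -144.65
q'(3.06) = -142.86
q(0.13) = -3.31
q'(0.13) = -3.50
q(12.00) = -9514.61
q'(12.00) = -2417.69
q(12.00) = -9514.61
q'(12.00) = -2417.69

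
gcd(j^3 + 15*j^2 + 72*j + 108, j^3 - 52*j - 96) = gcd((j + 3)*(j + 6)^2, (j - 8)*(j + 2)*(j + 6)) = j + 6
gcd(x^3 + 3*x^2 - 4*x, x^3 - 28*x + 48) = 1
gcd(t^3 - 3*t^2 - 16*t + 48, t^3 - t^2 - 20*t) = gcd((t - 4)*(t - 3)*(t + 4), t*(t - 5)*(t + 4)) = t + 4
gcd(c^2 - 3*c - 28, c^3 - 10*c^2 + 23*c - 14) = c - 7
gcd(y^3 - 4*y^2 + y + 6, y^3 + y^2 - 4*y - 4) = y^2 - y - 2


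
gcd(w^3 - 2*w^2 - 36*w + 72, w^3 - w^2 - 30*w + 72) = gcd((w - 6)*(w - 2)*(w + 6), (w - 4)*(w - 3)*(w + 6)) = w + 6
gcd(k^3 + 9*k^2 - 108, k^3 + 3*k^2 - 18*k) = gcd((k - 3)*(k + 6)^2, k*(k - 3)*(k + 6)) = k^2 + 3*k - 18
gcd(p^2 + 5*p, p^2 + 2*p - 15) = p + 5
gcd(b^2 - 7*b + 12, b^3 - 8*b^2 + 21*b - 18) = b - 3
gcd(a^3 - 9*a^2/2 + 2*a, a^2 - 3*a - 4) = a - 4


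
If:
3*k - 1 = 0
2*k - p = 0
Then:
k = 1/3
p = 2/3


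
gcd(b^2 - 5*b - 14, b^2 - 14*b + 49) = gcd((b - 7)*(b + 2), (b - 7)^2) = b - 7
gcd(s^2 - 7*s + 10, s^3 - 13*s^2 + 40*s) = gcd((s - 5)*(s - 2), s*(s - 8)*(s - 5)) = s - 5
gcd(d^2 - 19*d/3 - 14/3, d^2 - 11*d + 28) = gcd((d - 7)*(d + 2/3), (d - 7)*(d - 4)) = d - 7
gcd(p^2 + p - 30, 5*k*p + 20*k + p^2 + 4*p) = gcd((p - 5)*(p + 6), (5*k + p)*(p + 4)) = 1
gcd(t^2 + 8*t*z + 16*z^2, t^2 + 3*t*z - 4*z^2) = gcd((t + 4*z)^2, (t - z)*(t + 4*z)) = t + 4*z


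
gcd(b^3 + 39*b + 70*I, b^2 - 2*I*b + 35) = b^2 - 2*I*b + 35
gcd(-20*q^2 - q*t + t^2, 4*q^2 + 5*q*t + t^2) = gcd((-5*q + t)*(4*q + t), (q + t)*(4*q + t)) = 4*q + t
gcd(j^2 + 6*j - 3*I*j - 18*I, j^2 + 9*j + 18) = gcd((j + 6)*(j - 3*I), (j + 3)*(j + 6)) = j + 6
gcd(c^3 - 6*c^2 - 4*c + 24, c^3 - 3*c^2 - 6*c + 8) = c + 2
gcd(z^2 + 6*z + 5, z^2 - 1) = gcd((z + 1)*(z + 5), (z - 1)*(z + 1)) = z + 1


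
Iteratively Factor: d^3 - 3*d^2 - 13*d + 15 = (d + 3)*(d^2 - 6*d + 5) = (d - 5)*(d + 3)*(d - 1)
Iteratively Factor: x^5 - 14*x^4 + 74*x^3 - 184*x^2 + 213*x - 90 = (x - 1)*(x^4 - 13*x^3 + 61*x^2 - 123*x + 90) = (x - 5)*(x - 1)*(x^3 - 8*x^2 + 21*x - 18) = (x - 5)*(x - 3)*(x - 1)*(x^2 - 5*x + 6) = (x - 5)*(x - 3)^2*(x - 1)*(x - 2)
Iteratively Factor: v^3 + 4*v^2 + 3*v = (v + 3)*(v^2 + v) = (v + 1)*(v + 3)*(v)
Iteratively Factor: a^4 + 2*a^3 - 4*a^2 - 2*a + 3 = (a - 1)*(a^3 + 3*a^2 - a - 3) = (a - 1)*(a + 1)*(a^2 + 2*a - 3) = (a - 1)*(a + 1)*(a + 3)*(a - 1)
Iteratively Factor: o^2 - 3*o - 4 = (o - 4)*(o + 1)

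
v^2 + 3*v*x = v*(v + 3*x)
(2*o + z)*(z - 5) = 2*o*z - 10*o + z^2 - 5*z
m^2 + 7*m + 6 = (m + 1)*(m + 6)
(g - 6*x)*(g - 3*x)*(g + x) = g^3 - 8*g^2*x + 9*g*x^2 + 18*x^3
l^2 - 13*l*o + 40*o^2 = (l - 8*o)*(l - 5*o)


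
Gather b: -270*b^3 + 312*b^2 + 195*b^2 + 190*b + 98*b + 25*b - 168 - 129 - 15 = -270*b^3 + 507*b^2 + 313*b - 312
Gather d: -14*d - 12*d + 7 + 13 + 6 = 26 - 26*d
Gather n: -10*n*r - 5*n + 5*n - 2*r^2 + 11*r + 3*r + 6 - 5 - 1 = -10*n*r - 2*r^2 + 14*r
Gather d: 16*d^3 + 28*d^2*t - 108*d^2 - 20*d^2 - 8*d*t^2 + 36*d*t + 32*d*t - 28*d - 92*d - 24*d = 16*d^3 + d^2*(28*t - 128) + d*(-8*t^2 + 68*t - 144)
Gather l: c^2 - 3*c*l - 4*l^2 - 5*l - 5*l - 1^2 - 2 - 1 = c^2 - 4*l^2 + l*(-3*c - 10) - 4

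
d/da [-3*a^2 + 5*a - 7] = 5 - 6*a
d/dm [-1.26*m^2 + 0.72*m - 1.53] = 0.72 - 2.52*m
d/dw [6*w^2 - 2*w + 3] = 12*w - 2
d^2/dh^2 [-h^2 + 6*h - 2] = -2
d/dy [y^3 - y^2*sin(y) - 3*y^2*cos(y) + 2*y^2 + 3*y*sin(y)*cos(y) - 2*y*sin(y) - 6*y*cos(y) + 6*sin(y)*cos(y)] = 3*y^2*sin(y) - y^2*cos(y) + 3*y^2 + 4*y*sin(y) - 8*y*cos(y) + 3*y*cos(2*y) + 4*y - 2*sin(y) + 3*sin(2*y)/2 - 6*cos(y) + 6*cos(2*y)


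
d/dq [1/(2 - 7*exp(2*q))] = 14*exp(2*q)/(7*exp(2*q) - 2)^2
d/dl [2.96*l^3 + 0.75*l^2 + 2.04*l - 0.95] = 8.88*l^2 + 1.5*l + 2.04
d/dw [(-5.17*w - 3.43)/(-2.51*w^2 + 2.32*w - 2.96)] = (-12.9767*w^2 - 17.2186*w + 23.2608)/(6.3001*w^4 - 11.6464*w^3 + 20.2416*w^2 - 13.7344*w + 8.7616)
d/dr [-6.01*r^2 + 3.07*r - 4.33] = 3.07 - 12.02*r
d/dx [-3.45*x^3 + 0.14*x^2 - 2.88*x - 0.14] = -10.35*x^2 + 0.28*x - 2.88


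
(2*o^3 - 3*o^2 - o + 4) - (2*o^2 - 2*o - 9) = 2*o^3 - 5*o^2 + o + 13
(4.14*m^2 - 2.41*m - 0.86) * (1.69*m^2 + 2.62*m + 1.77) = 6.9966*m^4 + 6.7739*m^3 - 0.439800000000001*m^2 - 6.5189*m - 1.5222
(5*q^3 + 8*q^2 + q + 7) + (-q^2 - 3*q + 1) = 5*q^3 + 7*q^2 - 2*q + 8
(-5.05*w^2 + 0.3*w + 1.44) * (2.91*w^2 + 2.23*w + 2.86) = -14.6955*w^4 - 10.3885*w^3 - 9.5836*w^2 + 4.0692*w + 4.1184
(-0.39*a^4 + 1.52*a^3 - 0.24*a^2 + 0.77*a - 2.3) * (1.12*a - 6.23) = -0.4368*a^5 + 4.1321*a^4 - 9.7384*a^3 + 2.3576*a^2 - 7.3731*a + 14.329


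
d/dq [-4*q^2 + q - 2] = 1 - 8*q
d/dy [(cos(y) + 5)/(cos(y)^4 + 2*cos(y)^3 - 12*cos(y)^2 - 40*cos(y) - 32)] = 3*(cos(y)^2 + 4*cos(y) - 14)*sin(y)/((cos(y) - 4)^2*(cos(y) + 2)^4)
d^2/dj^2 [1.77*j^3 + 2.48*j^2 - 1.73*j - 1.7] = 10.62*j + 4.96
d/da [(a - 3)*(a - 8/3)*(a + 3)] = 3*a^2 - 16*a/3 - 9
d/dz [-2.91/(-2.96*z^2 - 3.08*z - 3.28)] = (-17.2272*z - 8.9628)/(2.96*z^2 + 3.08*z + 3.28)^2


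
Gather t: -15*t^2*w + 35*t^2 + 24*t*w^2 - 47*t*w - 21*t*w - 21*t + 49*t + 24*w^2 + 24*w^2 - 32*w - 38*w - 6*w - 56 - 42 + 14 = t^2*(35 - 15*w) + t*(24*w^2 - 68*w + 28) + 48*w^2 - 76*w - 84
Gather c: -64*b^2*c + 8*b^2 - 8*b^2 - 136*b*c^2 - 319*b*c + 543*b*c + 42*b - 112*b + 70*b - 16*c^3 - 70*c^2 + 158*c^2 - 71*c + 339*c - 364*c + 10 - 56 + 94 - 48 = -16*c^3 + c^2*(88 - 136*b) + c*(-64*b^2 + 224*b - 96)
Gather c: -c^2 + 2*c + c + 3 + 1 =-c^2 + 3*c + 4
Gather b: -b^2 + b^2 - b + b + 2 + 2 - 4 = 0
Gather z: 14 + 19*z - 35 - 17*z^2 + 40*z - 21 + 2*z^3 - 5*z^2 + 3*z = 2*z^3 - 22*z^2 + 62*z - 42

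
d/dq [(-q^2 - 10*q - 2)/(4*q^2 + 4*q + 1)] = 2*(9*q - 1)/(8*q^3 + 12*q^2 + 6*q + 1)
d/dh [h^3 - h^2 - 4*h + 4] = 3*h^2 - 2*h - 4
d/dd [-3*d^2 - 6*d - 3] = -6*d - 6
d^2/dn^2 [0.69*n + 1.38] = 0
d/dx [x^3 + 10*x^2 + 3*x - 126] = 3*x^2 + 20*x + 3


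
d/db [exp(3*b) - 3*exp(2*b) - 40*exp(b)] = (3*exp(2*b) - 6*exp(b) - 40)*exp(b)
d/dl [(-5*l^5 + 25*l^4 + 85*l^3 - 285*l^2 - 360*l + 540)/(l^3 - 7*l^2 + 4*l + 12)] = 10*(-l^5 + l^4 + 5*l^3 - 7*l^2 - 4*l - 18)/(l^4 - 2*l^3 - 3*l^2 + 4*l + 4)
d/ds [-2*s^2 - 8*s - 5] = -4*s - 8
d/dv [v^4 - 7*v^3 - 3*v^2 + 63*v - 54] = 4*v^3 - 21*v^2 - 6*v + 63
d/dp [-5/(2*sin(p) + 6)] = 5*cos(p)/(2*(sin(p) + 3)^2)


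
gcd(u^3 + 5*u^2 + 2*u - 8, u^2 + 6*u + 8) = u^2 + 6*u + 8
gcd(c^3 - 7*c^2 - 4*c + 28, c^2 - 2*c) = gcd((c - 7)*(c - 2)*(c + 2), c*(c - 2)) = c - 2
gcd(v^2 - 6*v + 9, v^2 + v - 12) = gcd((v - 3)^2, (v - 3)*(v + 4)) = v - 3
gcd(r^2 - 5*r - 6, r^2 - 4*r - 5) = r + 1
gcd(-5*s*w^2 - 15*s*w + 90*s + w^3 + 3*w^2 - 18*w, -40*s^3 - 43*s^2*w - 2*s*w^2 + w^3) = 1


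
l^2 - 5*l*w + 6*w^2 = (l - 3*w)*(l - 2*w)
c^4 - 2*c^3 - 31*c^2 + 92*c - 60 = (c - 5)*(c - 2)*(c - 1)*(c + 6)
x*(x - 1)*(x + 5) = x^3 + 4*x^2 - 5*x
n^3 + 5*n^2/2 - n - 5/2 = (n - 1)*(n + 1)*(n + 5/2)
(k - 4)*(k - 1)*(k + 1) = k^3 - 4*k^2 - k + 4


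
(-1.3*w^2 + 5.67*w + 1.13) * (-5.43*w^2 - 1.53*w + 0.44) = 7.059*w^4 - 28.7991*w^3 - 15.383*w^2 + 0.7659*w + 0.4972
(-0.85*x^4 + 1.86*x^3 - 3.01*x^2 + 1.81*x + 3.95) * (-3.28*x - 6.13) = 2.788*x^5 - 0.8903*x^4 - 1.529*x^3 + 12.5145*x^2 - 24.0513*x - 24.2135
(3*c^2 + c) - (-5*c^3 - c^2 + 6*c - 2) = 5*c^3 + 4*c^2 - 5*c + 2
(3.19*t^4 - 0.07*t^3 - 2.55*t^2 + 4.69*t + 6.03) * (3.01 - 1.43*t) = -4.5617*t^5 + 9.702*t^4 + 3.4358*t^3 - 14.3822*t^2 + 5.494*t + 18.1503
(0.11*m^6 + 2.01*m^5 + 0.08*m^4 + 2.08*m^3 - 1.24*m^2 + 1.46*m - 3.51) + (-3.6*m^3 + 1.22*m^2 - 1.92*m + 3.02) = 0.11*m^6 + 2.01*m^5 + 0.08*m^4 - 1.52*m^3 - 0.02*m^2 - 0.46*m - 0.49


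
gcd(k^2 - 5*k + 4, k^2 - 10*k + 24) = k - 4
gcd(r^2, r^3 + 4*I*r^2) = r^2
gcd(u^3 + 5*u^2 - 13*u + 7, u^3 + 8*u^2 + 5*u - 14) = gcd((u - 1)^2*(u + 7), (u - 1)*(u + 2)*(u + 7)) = u^2 + 6*u - 7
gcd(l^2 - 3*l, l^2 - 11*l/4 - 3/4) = l - 3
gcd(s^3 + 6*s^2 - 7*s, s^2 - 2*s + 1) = s - 1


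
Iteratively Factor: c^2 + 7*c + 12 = (c + 3)*(c + 4)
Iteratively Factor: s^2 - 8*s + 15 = (s - 3)*(s - 5)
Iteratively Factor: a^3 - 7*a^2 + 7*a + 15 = (a + 1)*(a^2 - 8*a + 15) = (a - 5)*(a + 1)*(a - 3)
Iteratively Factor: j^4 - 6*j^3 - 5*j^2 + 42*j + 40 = (j - 5)*(j^3 - j^2 - 10*j - 8) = (j - 5)*(j + 2)*(j^2 - 3*j - 4) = (j - 5)*(j - 4)*(j + 2)*(j + 1)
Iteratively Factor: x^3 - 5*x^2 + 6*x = (x - 2)*(x^2 - 3*x) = x*(x - 2)*(x - 3)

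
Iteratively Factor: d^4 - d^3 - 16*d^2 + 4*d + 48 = (d + 3)*(d^3 - 4*d^2 - 4*d + 16) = (d + 2)*(d + 3)*(d^2 - 6*d + 8) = (d - 2)*(d + 2)*(d + 3)*(d - 4)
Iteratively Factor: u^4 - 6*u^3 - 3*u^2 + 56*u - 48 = (u - 1)*(u^3 - 5*u^2 - 8*u + 48) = (u - 4)*(u - 1)*(u^2 - u - 12) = (u - 4)*(u - 1)*(u + 3)*(u - 4)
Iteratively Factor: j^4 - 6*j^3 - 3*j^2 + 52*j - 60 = (j - 5)*(j^3 - j^2 - 8*j + 12) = (j - 5)*(j + 3)*(j^2 - 4*j + 4) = (j - 5)*(j - 2)*(j + 3)*(j - 2)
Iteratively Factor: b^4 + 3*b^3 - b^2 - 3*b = (b - 1)*(b^3 + 4*b^2 + 3*b) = (b - 1)*(b + 1)*(b^2 + 3*b) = b*(b - 1)*(b + 1)*(b + 3)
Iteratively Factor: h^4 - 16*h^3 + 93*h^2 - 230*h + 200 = (h - 4)*(h^3 - 12*h^2 + 45*h - 50) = (h - 5)*(h - 4)*(h^2 - 7*h + 10) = (h - 5)*(h - 4)*(h - 2)*(h - 5)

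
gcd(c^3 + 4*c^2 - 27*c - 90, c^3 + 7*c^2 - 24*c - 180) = c^2 + c - 30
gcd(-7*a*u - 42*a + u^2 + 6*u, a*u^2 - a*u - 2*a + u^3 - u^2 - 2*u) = 1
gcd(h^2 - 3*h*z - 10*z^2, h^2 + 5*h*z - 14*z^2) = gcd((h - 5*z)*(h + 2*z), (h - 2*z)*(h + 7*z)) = 1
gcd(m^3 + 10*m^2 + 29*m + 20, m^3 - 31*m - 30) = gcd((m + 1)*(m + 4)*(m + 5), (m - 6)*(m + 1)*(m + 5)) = m^2 + 6*m + 5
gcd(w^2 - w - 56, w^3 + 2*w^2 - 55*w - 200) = w - 8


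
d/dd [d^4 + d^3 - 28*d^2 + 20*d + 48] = 4*d^3 + 3*d^2 - 56*d + 20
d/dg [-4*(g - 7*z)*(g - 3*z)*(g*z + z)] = 4*z*(-3*g^2 + 20*g*z - 2*g - 21*z^2 + 10*z)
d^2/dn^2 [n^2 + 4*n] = 2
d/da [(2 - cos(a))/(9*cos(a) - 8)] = 10*sin(a)/(9*cos(a) - 8)^2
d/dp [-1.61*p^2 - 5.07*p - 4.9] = -3.22*p - 5.07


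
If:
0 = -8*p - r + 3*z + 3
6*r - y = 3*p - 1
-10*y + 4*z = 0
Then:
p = 88*z/255 + 19/51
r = 61*z/255 + 1/51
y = 2*z/5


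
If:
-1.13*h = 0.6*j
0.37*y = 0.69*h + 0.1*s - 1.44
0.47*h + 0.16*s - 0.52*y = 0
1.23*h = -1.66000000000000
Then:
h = -1.35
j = 2.54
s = -138.66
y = -43.88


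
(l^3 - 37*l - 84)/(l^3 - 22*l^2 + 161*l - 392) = (l^2 + 7*l + 12)/(l^2 - 15*l + 56)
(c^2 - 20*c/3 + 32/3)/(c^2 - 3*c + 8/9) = 3*(c - 4)/(3*c - 1)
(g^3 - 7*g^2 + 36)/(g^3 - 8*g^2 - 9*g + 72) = (g^2 - 4*g - 12)/(g^2 - 5*g - 24)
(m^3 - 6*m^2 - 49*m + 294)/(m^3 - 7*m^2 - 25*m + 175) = (m^2 + m - 42)/(m^2 - 25)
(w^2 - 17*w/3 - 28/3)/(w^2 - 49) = (w + 4/3)/(w + 7)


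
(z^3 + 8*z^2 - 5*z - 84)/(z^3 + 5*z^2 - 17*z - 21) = (z + 4)/(z + 1)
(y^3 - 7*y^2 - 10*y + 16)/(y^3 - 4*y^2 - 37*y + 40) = (y + 2)/(y + 5)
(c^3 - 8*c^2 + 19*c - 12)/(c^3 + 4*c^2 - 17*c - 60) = (c^2 - 4*c + 3)/(c^2 + 8*c + 15)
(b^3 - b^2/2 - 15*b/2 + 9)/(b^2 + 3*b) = b - 7/2 + 3/b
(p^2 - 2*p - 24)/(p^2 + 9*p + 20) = (p - 6)/(p + 5)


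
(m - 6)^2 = m^2 - 12*m + 36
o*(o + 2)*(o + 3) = o^3 + 5*o^2 + 6*o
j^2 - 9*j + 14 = (j - 7)*(j - 2)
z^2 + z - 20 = (z - 4)*(z + 5)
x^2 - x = x*(x - 1)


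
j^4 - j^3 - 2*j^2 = j^2*(j - 2)*(j + 1)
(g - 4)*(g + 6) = g^2 + 2*g - 24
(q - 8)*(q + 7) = q^2 - q - 56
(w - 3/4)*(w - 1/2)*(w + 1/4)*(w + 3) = w^4 + 2*w^3 - 47*w^2/16 + 9*w/32 + 9/32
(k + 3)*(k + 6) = k^2 + 9*k + 18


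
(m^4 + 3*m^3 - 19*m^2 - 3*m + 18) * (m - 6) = m^5 - 3*m^4 - 37*m^3 + 111*m^2 + 36*m - 108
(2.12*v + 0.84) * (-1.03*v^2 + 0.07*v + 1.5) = -2.1836*v^3 - 0.7168*v^2 + 3.2388*v + 1.26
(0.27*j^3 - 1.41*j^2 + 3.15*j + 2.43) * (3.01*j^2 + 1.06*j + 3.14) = 0.8127*j^5 - 3.9579*j^4 + 8.8347*j^3 + 6.2259*j^2 + 12.4668*j + 7.6302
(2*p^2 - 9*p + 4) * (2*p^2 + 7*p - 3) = 4*p^4 - 4*p^3 - 61*p^2 + 55*p - 12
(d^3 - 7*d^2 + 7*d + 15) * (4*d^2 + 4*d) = 4*d^5 - 24*d^4 + 88*d^2 + 60*d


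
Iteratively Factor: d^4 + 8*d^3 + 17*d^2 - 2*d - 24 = (d + 4)*(d^3 + 4*d^2 + d - 6) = (d + 2)*(d + 4)*(d^2 + 2*d - 3) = (d - 1)*(d + 2)*(d + 4)*(d + 3)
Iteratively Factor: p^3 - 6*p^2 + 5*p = (p - 5)*(p^2 - p) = p*(p - 5)*(p - 1)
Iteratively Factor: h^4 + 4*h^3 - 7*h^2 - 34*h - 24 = (h + 2)*(h^3 + 2*h^2 - 11*h - 12) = (h + 2)*(h + 4)*(h^2 - 2*h - 3) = (h - 3)*(h + 2)*(h + 4)*(h + 1)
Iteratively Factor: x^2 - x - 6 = (x - 3)*(x + 2)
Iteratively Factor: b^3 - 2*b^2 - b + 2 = (b - 1)*(b^2 - b - 2) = (b - 2)*(b - 1)*(b + 1)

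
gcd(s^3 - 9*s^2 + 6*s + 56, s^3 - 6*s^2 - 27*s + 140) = s^2 - 11*s + 28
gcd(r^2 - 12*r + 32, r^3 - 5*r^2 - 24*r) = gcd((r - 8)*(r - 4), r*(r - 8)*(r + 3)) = r - 8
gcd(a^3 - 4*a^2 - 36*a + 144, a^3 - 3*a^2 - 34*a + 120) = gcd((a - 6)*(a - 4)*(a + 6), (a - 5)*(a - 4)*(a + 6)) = a^2 + 2*a - 24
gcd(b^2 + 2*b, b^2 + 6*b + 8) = b + 2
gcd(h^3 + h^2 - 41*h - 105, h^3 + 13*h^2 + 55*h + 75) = h^2 + 8*h + 15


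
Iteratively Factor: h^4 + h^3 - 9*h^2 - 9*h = (h + 1)*(h^3 - 9*h) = (h - 3)*(h + 1)*(h^2 + 3*h) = (h - 3)*(h + 1)*(h + 3)*(h)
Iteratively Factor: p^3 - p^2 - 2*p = (p - 2)*(p^2 + p) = (p - 2)*(p + 1)*(p)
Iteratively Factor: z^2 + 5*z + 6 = (z + 2)*(z + 3)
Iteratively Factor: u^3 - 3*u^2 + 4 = (u + 1)*(u^2 - 4*u + 4) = (u - 2)*(u + 1)*(u - 2)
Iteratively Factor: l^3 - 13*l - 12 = (l - 4)*(l^2 + 4*l + 3) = (l - 4)*(l + 3)*(l + 1)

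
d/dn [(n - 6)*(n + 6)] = 2*n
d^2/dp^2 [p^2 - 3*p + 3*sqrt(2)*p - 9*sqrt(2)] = 2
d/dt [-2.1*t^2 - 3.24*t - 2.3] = -4.2*t - 3.24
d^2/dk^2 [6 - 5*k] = 0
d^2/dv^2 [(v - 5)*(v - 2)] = 2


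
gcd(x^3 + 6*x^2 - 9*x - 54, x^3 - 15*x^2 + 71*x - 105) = x - 3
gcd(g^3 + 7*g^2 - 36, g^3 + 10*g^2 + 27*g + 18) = g^2 + 9*g + 18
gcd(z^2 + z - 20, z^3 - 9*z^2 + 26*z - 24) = z - 4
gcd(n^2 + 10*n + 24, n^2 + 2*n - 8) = n + 4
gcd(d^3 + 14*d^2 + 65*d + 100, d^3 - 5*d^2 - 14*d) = 1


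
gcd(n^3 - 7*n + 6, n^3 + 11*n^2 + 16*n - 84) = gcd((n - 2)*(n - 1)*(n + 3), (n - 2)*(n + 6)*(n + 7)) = n - 2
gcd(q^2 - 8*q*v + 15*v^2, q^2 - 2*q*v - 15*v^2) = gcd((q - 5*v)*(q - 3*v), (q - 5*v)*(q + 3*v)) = q - 5*v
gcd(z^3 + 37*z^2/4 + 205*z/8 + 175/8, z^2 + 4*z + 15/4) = z + 5/2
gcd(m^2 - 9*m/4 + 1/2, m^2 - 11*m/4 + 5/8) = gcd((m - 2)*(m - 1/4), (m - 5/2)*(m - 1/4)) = m - 1/4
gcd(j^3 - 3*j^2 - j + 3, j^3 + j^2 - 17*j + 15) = j^2 - 4*j + 3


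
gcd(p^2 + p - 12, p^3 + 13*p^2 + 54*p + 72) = p + 4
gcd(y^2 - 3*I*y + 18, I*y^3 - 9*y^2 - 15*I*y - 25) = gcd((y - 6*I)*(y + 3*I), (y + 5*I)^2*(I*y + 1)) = 1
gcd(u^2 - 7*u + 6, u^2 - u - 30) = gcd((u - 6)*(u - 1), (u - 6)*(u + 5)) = u - 6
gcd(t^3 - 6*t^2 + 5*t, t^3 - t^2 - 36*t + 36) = t - 1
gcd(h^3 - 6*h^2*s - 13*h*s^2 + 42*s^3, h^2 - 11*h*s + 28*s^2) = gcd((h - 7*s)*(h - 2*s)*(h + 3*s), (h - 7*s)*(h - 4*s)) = -h + 7*s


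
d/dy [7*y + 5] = 7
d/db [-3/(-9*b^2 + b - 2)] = 3*(1 - 18*b)/(9*b^2 - b + 2)^2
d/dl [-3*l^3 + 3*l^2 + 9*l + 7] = -9*l^2 + 6*l + 9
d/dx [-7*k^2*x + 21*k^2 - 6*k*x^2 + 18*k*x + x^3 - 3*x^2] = -7*k^2 - 12*k*x + 18*k + 3*x^2 - 6*x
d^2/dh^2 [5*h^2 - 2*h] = 10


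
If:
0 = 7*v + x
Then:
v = -x/7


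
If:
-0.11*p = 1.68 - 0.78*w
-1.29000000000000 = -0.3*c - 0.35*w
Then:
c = 4.3 - 1.16666666666667*w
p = 7.09090909090909*w - 15.2727272727273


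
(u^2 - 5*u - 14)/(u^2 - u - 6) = (u - 7)/(u - 3)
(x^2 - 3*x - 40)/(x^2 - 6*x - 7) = (-x^2 + 3*x + 40)/(-x^2 + 6*x + 7)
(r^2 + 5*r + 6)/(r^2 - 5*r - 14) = (r + 3)/(r - 7)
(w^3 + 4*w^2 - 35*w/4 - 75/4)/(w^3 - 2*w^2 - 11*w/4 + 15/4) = (w + 5)/(w - 1)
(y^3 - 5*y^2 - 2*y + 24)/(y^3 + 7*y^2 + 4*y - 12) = (y^2 - 7*y + 12)/(y^2 + 5*y - 6)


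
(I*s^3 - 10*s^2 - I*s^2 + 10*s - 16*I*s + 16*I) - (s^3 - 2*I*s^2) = -s^3 + I*s^3 - 10*s^2 + I*s^2 + 10*s - 16*I*s + 16*I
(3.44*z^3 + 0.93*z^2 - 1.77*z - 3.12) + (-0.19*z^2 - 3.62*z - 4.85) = 3.44*z^3 + 0.74*z^2 - 5.39*z - 7.97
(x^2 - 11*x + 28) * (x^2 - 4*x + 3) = x^4 - 15*x^3 + 75*x^2 - 145*x + 84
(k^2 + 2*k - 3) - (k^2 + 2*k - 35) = 32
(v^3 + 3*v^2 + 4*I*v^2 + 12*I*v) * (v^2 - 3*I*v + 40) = v^5 + 3*v^4 + I*v^4 + 52*v^3 + 3*I*v^3 + 156*v^2 + 160*I*v^2 + 480*I*v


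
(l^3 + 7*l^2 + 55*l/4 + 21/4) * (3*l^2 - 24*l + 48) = 3*l^5 - 3*l^4 - 315*l^3/4 + 87*l^2/4 + 534*l + 252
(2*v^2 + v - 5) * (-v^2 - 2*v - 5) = -2*v^4 - 5*v^3 - 7*v^2 + 5*v + 25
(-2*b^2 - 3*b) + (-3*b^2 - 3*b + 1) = -5*b^2 - 6*b + 1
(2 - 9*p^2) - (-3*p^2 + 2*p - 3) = -6*p^2 - 2*p + 5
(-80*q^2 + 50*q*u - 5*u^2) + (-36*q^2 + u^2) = -116*q^2 + 50*q*u - 4*u^2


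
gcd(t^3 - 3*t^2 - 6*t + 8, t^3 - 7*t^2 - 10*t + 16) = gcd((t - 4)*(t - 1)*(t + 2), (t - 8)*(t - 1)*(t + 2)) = t^2 + t - 2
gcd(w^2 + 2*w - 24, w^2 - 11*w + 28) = w - 4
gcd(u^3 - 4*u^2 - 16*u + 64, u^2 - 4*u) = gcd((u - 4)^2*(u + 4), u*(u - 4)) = u - 4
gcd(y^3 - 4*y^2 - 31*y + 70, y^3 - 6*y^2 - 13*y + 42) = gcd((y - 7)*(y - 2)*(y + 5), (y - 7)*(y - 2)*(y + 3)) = y^2 - 9*y + 14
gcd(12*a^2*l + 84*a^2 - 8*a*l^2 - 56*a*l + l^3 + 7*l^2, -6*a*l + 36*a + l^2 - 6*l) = 6*a - l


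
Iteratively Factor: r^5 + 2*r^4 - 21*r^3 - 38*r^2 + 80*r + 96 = (r + 4)*(r^4 - 2*r^3 - 13*r^2 + 14*r + 24) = (r + 1)*(r + 4)*(r^3 - 3*r^2 - 10*r + 24) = (r - 2)*(r + 1)*(r + 4)*(r^2 - r - 12) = (r - 4)*(r - 2)*(r + 1)*(r + 4)*(r + 3)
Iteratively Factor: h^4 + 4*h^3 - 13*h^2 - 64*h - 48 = (h - 4)*(h^3 + 8*h^2 + 19*h + 12) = (h - 4)*(h + 4)*(h^2 + 4*h + 3) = (h - 4)*(h + 3)*(h + 4)*(h + 1)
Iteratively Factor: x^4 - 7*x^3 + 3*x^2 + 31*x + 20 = (x - 5)*(x^3 - 2*x^2 - 7*x - 4) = (x - 5)*(x + 1)*(x^2 - 3*x - 4) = (x - 5)*(x - 4)*(x + 1)*(x + 1)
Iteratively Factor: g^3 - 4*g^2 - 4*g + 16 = (g - 2)*(g^2 - 2*g - 8) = (g - 2)*(g + 2)*(g - 4)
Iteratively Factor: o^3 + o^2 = (o)*(o^2 + o) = o^2*(o + 1)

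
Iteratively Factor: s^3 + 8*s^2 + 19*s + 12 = (s + 3)*(s^2 + 5*s + 4) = (s + 3)*(s + 4)*(s + 1)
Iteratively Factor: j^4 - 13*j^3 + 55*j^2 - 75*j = (j - 5)*(j^3 - 8*j^2 + 15*j) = (j - 5)*(j - 3)*(j^2 - 5*j) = j*(j - 5)*(j - 3)*(j - 5)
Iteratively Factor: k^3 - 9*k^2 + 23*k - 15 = (k - 1)*(k^2 - 8*k + 15) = (k - 3)*(k - 1)*(k - 5)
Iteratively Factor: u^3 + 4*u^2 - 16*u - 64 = (u - 4)*(u^2 + 8*u + 16) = (u - 4)*(u + 4)*(u + 4)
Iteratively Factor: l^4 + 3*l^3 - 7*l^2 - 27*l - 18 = (l + 3)*(l^3 - 7*l - 6) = (l + 1)*(l + 3)*(l^2 - l - 6) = (l + 1)*(l + 2)*(l + 3)*(l - 3)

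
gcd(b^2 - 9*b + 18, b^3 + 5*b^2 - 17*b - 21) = b - 3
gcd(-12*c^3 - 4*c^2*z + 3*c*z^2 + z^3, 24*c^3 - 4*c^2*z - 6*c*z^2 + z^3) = -4*c^2 + z^2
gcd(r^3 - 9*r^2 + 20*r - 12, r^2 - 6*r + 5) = r - 1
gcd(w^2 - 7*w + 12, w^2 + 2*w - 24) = w - 4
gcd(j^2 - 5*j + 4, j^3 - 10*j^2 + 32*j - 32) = j - 4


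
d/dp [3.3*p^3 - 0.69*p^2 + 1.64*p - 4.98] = 9.9*p^2 - 1.38*p + 1.64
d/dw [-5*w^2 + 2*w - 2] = 2 - 10*w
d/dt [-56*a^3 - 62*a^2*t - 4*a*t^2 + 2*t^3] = -62*a^2 - 8*a*t + 6*t^2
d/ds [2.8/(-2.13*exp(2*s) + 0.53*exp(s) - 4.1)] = (11.928*exp(s) - 1.484)*exp(s)/(2.13*exp(2*s) - 0.53*exp(s) + 4.1)^2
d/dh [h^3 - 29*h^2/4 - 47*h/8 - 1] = 3*h^2 - 29*h/2 - 47/8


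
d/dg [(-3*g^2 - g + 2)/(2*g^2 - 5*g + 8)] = (17*g^2 - 56*g + 2)/(4*g^4 - 20*g^3 + 57*g^2 - 80*g + 64)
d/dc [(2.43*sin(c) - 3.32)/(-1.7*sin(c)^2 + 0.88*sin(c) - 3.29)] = (4.131*sin(c)^2 - 11.288*sin(c) - 5.0731)*cos(c)/(2.89*sin(c)^4 - 2.992*sin(c)^3 + 11.9604*sin(c)^2 - 5.7904*sin(c) + 10.8241)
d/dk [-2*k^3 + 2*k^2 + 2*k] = -6*k^2 + 4*k + 2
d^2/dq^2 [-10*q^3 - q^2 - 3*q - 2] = -60*q - 2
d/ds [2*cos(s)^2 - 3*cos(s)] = (3 - 4*cos(s))*sin(s)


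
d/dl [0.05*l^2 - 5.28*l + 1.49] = 0.1*l - 5.28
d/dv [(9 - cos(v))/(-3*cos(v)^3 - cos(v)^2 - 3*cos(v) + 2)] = (-27*cos(v)/2 - 40*cos(2*v) + 3*cos(3*v)/2 - 65)*sin(v)/(3*cos(v)^3 + cos(v)^2 + 3*cos(v) - 2)^2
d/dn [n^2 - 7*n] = 2*n - 7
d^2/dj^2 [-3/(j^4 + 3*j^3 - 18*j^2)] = 6*(3*(j^2 + 3*j - 18)*(2*j^2 + 3*j - 6) - (4*j^2 + 9*j - 36)^2)/(j^4*(j^2 + 3*j - 18)^3)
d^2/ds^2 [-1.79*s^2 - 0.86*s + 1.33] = -3.58000000000000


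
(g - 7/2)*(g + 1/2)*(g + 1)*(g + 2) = g^4 - 35*g^2/4 - 45*g/4 - 7/2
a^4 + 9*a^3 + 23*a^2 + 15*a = a*(a + 1)*(a + 3)*(a + 5)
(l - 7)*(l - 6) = l^2 - 13*l + 42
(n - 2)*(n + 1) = n^2 - n - 2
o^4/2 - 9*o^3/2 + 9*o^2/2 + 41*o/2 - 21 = (o/2 + 1)*(o - 7)*(o - 3)*(o - 1)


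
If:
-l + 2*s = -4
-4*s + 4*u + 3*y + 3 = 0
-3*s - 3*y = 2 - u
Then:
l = 5/4 - 15*y/4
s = -15*y/8 - 11/8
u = -21*y/8 - 17/8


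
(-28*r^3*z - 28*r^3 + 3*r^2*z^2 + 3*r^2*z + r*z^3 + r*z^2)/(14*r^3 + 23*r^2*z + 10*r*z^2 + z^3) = r*(-4*r*z - 4*r + z^2 + z)/(2*r^2 + 3*r*z + z^2)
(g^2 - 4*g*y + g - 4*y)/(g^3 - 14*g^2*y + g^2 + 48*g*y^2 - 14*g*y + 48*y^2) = (g - 4*y)/(g^2 - 14*g*y + 48*y^2)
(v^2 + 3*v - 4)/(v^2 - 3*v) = (v^2 + 3*v - 4)/(v*(v - 3))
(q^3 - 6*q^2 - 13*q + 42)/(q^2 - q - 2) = (q^2 - 4*q - 21)/(q + 1)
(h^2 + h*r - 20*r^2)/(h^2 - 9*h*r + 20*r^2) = (-h - 5*r)/(-h + 5*r)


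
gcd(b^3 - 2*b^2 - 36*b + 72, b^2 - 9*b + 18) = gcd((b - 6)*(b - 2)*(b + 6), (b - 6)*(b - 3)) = b - 6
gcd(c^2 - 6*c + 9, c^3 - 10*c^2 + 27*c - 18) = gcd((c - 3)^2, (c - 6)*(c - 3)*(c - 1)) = c - 3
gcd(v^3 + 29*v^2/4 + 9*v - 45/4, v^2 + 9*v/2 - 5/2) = v + 5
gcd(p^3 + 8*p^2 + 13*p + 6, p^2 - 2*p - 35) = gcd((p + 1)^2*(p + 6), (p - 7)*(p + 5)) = 1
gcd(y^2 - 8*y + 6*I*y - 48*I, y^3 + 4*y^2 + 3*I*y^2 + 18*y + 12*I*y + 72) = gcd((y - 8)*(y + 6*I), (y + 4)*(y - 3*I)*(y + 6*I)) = y + 6*I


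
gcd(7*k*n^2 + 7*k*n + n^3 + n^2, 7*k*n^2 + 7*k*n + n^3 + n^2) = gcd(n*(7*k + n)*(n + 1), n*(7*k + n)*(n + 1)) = 7*k*n^2 + 7*k*n + n^3 + n^2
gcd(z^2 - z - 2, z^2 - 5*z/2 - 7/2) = z + 1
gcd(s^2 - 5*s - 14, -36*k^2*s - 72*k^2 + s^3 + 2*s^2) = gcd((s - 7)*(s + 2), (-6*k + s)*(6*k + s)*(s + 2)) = s + 2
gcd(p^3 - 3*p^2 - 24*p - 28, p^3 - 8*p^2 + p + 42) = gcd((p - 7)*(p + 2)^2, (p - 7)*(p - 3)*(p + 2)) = p^2 - 5*p - 14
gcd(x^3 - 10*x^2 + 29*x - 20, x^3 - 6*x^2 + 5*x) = x^2 - 6*x + 5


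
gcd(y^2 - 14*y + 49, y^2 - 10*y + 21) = y - 7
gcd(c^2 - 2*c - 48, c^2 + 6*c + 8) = 1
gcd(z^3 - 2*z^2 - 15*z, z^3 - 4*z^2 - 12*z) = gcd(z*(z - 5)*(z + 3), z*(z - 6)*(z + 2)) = z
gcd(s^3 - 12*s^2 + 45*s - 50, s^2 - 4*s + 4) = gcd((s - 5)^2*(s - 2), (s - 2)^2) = s - 2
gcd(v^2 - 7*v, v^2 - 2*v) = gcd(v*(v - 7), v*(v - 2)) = v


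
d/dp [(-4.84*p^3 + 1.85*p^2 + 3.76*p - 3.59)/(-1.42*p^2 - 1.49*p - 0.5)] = (6.8728*p^4 + 14.4232*p^3 + 9.8427*p^2 - 12.0456*p - 7.2291)/(2.0164*p^4 + 4.2316*p^3 + 3.6401*p^2 + 1.49*p + 0.25)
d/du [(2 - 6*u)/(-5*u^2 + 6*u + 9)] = 2*(-15*u^2 + 10*u - 33)/(25*u^4 - 60*u^3 - 54*u^2 + 108*u + 81)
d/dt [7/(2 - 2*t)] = 7/(2*(t - 1)^2)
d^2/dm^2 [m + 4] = 0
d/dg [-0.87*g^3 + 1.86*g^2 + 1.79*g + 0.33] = -2.61*g^2 + 3.72*g + 1.79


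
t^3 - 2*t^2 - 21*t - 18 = (t - 6)*(t + 1)*(t + 3)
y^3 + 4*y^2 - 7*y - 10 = (y - 2)*(y + 1)*(y + 5)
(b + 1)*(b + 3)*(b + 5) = b^3 + 9*b^2 + 23*b + 15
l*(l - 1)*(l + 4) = l^3 + 3*l^2 - 4*l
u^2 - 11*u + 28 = (u - 7)*(u - 4)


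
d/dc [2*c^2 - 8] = 4*c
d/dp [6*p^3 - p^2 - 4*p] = 18*p^2 - 2*p - 4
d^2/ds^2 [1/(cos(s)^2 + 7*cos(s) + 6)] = (-4*sin(s)^4 + 27*sin(s)^2 + 273*cos(s)/4 - 21*cos(3*s)/4 + 63)/((cos(s) + 1)^3*(cos(s) + 6)^3)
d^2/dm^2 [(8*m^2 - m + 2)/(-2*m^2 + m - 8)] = 12*(-2*m^3 + 60*m^2 - 6*m - 79)/(8*m^6 - 12*m^5 + 102*m^4 - 97*m^3 + 408*m^2 - 192*m + 512)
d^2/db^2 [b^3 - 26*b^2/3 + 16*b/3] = 6*b - 52/3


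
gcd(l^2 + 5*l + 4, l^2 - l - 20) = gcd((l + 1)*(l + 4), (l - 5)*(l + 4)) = l + 4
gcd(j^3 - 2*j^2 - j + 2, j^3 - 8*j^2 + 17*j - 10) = j^2 - 3*j + 2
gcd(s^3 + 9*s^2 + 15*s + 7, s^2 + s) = s + 1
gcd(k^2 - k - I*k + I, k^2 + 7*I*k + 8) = k - I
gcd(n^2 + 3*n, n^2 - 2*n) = n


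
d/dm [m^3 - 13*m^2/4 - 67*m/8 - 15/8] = 3*m^2 - 13*m/2 - 67/8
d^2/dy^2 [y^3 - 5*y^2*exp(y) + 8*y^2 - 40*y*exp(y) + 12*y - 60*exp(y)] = -5*y^2*exp(y) - 60*y*exp(y) + 6*y - 150*exp(y) + 16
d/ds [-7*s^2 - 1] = -14*s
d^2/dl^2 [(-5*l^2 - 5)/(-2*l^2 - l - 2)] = 10*(-2*l^3 + 6*l + 1)/(8*l^6 + 12*l^5 + 30*l^4 + 25*l^3 + 30*l^2 + 12*l + 8)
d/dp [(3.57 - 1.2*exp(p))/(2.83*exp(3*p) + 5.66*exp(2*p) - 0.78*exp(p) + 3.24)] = (6.792*exp(3*p) - 23.5173*exp(2*p) - 40.4124*exp(p) - 1.1034)*exp(p)/(8.0089*exp(6*p) + 32.0356*exp(5*p) + 27.6208*exp(4*p) + 9.5088*exp(3*p) + 37.2852*exp(2*p) - 5.0544*exp(p) + 10.4976)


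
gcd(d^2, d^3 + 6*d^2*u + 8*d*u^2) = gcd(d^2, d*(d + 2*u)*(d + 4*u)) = d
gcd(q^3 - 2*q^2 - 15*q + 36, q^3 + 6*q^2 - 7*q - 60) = q^2 + q - 12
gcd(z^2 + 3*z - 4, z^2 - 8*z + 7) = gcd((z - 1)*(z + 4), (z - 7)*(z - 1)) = z - 1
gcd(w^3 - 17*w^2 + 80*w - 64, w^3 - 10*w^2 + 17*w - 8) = w^2 - 9*w + 8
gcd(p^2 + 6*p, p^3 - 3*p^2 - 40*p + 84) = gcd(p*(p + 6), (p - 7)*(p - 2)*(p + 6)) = p + 6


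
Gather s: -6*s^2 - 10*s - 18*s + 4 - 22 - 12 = -6*s^2 - 28*s - 30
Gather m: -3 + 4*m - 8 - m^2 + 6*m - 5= -m^2 + 10*m - 16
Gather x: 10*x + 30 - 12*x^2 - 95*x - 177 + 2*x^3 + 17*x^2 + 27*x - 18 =2*x^3 + 5*x^2 - 58*x - 165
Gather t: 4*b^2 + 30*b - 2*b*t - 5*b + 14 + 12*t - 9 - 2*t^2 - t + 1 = 4*b^2 + 25*b - 2*t^2 + t*(11 - 2*b) + 6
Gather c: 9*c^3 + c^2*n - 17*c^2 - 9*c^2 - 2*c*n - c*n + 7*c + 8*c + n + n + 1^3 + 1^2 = 9*c^3 + c^2*(n - 26) + c*(15 - 3*n) + 2*n + 2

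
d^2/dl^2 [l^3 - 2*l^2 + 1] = 6*l - 4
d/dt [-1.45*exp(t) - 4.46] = -1.45*exp(t)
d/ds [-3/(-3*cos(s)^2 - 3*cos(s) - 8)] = 9*(2*cos(s) + 1)*sin(s)/(3*cos(s)^2 + 3*cos(s) + 8)^2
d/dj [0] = 0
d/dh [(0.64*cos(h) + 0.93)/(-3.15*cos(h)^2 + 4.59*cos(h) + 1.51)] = (-2.016*cos(h)^2 - 5.859*cos(h) + 3.3023)*sin(h)/(9.9225*cos(h)^4 - 28.917*cos(h)^3 + 11.5551*cos(h)^2 + 13.8618*cos(h) + 2.2801)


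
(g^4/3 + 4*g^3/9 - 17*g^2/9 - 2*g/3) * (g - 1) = g^5/3 + g^4/9 - 7*g^3/3 + 11*g^2/9 + 2*g/3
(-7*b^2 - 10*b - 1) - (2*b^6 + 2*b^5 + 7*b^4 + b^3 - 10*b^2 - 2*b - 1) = -2*b^6 - 2*b^5 - 7*b^4 - b^3 + 3*b^2 - 8*b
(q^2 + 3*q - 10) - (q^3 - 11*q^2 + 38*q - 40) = -q^3 + 12*q^2 - 35*q + 30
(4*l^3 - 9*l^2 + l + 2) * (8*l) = 32*l^4 - 72*l^3 + 8*l^2 + 16*l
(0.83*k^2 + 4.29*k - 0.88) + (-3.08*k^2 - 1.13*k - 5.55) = -2.25*k^2 + 3.16*k - 6.43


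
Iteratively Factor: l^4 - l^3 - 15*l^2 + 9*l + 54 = (l + 3)*(l^3 - 4*l^2 - 3*l + 18) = (l + 2)*(l + 3)*(l^2 - 6*l + 9) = (l - 3)*(l + 2)*(l + 3)*(l - 3)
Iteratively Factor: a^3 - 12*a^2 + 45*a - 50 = (a - 5)*(a^2 - 7*a + 10) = (a - 5)^2*(a - 2)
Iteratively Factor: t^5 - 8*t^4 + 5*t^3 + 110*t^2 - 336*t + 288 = (t - 2)*(t^4 - 6*t^3 - 7*t^2 + 96*t - 144) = (t - 2)*(t + 4)*(t^3 - 10*t^2 + 33*t - 36) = (t - 3)*(t - 2)*(t + 4)*(t^2 - 7*t + 12) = (t - 4)*(t - 3)*(t - 2)*(t + 4)*(t - 3)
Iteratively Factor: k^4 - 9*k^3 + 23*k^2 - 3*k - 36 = (k - 3)*(k^3 - 6*k^2 + 5*k + 12) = (k - 3)*(k + 1)*(k^2 - 7*k + 12) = (k - 4)*(k - 3)*(k + 1)*(k - 3)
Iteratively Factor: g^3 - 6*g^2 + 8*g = (g - 4)*(g^2 - 2*g) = (g - 4)*(g - 2)*(g)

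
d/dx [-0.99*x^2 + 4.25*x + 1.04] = 4.25 - 1.98*x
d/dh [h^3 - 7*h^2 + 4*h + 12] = 3*h^2 - 14*h + 4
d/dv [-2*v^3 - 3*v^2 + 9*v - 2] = -6*v^2 - 6*v + 9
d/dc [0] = 0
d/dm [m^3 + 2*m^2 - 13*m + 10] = 3*m^2 + 4*m - 13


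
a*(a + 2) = a^2 + 2*a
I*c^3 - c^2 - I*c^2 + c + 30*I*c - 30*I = (c - 5*I)*(c + 6*I)*(I*c - I)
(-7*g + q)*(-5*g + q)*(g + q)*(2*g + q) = 70*g^4 + 81*g^3*q + g^2*q^2 - 9*g*q^3 + q^4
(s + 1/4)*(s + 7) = s^2 + 29*s/4 + 7/4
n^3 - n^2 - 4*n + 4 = (n - 2)*(n - 1)*(n + 2)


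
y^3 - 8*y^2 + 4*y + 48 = (y - 6)*(y - 4)*(y + 2)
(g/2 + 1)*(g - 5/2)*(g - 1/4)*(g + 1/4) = g^4/2 - g^3/4 - 81*g^2/32 + g/64 + 5/32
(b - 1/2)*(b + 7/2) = b^2 + 3*b - 7/4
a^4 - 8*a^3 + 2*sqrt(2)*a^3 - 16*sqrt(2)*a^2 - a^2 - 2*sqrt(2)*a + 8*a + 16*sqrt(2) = (a - 8)*(a - 1)*(a + 1)*(a + 2*sqrt(2))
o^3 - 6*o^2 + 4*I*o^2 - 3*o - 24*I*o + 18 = (o - 6)*(o + I)*(o + 3*I)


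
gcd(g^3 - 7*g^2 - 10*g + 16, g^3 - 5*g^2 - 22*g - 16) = g^2 - 6*g - 16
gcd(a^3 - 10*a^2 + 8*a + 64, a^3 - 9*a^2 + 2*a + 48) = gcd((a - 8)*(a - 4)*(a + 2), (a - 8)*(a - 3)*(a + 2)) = a^2 - 6*a - 16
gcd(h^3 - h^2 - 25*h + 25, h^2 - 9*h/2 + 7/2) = h - 1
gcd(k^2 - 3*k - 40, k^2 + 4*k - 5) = k + 5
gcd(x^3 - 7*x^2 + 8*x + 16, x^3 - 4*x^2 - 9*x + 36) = x - 4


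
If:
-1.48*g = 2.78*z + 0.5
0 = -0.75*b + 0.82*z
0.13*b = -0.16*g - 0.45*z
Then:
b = 0.20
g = -0.69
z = 0.19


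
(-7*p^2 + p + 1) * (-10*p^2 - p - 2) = 70*p^4 - 3*p^3 + 3*p^2 - 3*p - 2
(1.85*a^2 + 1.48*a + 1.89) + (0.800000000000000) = 1.85*a^2 + 1.48*a + 2.69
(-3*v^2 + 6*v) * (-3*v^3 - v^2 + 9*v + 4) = 9*v^5 - 15*v^4 - 33*v^3 + 42*v^2 + 24*v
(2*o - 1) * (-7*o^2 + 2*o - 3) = -14*o^3 + 11*o^2 - 8*o + 3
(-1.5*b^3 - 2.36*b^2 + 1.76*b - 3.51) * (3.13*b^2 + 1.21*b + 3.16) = -4.695*b^5 - 9.2018*b^4 - 2.0868*b^3 - 16.3143*b^2 + 1.3145*b - 11.0916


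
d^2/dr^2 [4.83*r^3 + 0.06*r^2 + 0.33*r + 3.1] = 28.98*r + 0.12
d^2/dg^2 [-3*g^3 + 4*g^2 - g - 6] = 8 - 18*g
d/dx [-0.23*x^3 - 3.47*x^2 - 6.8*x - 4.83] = -0.69*x^2 - 6.94*x - 6.8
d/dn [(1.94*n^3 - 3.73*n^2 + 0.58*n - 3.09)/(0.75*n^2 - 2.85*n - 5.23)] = (1.455*n^4 - 11.058*n^3 - 20.2431*n^2 + 43.6508*n - 11.8399)/(0.5625*n^4 - 4.275*n^3 + 0.2775*n^2 + 29.811*n + 27.3529)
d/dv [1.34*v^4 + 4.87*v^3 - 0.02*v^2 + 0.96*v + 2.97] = 5.36*v^3 + 14.61*v^2 - 0.04*v + 0.96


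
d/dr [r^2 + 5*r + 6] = 2*r + 5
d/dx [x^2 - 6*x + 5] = 2*x - 6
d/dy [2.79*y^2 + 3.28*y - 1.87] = 5.58*y + 3.28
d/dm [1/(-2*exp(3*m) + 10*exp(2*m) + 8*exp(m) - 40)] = (3*exp(2*m) - 10*exp(m) - 4)*exp(m)/(2*(exp(3*m) - 5*exp(2*m) - 4*exp(m) + 20)^2)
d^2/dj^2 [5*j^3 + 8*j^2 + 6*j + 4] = 30*j + 16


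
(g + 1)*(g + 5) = g^2 + 6*g + 5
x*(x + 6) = x^2 + 6*x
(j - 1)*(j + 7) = j^2 + 6*j - 7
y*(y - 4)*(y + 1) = y^3 - 3*y^2 - 4*y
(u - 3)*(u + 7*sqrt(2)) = u^2 - 3*u + 7*sqrt(2)*u - 21*sqrt(2)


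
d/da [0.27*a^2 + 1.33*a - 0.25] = 0.54*a + 1.33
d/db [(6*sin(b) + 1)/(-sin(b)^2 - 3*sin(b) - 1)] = (2*sin(b) - 3*cos(2*b))*cos(b)/(sin(b)^2 + 3*sin(b) + 1)^2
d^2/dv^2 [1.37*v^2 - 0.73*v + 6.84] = 2.74000000000000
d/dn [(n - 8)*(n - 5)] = 2*n - 13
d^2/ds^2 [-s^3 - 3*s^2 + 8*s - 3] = -6*s - 6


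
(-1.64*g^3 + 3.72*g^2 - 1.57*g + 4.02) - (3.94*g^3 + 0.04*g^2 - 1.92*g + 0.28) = -5.58*g^3 + 3.68*g^2 + 0.35*g + 3.74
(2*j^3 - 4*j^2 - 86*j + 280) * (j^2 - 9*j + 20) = 2*j^5 - 22*j^4 - 10*j^3 + 974*j^2 - 4240*j + 5600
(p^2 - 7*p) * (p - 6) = p^3 - 13*p^2 + 42*p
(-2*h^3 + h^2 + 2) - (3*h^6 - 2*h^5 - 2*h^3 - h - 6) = -3*h^6 + 2*h^5 + h^2 + h + 8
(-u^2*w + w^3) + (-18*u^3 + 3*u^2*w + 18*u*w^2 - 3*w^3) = -18*u^3 + 2*u^2*w + 18*u*w^2 - 2*w^3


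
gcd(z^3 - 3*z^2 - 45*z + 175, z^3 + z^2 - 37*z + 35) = z^2 + 2*z - 35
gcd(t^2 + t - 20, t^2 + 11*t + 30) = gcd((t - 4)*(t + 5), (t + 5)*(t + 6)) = t + 5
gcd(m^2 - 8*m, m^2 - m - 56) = m - 8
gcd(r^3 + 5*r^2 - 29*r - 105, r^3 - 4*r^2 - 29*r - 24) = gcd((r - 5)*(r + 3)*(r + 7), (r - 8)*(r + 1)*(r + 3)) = r + 3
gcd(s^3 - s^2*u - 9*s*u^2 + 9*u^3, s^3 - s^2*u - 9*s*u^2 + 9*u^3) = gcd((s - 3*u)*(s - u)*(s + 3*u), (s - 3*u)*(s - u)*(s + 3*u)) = s^3 - s^2*u - 9*s*u^2 + 9*u^3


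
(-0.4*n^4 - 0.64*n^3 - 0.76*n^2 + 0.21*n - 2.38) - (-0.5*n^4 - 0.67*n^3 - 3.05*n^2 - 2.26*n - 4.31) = 0.1*n^4 + 0.03*n^3 + 2.29*n^2 + 2.47*n + 1.93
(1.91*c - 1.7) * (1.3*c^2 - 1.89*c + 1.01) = 2.483*c^3 - 5.8199*c^2 + 5.1421*c - 1.717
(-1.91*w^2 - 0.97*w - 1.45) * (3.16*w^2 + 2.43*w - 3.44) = -6.0356*w^4 - 7.7065*w^3 - 0.3687*w^2 - 0.186700000000001*w + 4.988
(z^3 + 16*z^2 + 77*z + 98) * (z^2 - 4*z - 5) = z^5 + 12*z^4 + 8*z^3 - 290*z^2 - 777*z - 490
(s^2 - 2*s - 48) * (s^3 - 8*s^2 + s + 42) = s^5 - 10*s^4 - 31*s^3 + 424*s^2 - 132*s - 2016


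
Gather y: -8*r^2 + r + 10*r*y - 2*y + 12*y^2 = -8*r^2 + r + 12*y^2 + y*(10*r - 2)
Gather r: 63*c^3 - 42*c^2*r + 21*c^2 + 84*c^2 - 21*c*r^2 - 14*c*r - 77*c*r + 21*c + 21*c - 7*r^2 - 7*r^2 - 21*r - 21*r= 63*c^3 + 105*c^2 + 42*c + r^2*(-21*c - 14) + r*(-42*c^2 - 91*c - 42)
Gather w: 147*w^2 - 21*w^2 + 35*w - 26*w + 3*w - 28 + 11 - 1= 126*w^2 + 12*w - 18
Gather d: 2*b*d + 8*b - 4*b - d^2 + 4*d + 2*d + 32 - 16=4*b - d^2 + d*(2*b + 6) + 16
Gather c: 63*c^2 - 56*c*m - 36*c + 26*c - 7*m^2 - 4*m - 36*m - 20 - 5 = 63*c^2 + c*(-56*m - 10) - 7*m^2 - 40*m - 25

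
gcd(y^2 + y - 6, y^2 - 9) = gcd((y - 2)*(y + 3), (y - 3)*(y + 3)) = y + 3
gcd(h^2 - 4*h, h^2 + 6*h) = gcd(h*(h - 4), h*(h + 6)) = h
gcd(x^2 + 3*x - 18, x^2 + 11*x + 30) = x + 6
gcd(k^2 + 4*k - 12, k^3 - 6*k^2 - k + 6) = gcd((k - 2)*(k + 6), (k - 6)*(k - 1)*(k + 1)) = 1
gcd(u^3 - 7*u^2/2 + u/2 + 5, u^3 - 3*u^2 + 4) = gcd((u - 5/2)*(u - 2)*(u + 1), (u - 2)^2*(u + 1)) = u^2 - u - 2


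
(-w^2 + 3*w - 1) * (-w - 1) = w^3 - 2*w^2 - 2*w + 1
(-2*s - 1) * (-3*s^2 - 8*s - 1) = 6*s^3 + 19*s^2 + 10*s + 1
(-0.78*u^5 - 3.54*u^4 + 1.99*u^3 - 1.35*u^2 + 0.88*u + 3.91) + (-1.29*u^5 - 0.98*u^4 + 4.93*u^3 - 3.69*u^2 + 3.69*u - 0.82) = -2.07*u^5 - 4.52*u^4 + 6.92*u^3 - 5.04*u^2 + 4.57*u + 3.09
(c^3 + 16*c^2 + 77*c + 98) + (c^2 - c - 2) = c^3 + 17*c^2 + 76*c + 96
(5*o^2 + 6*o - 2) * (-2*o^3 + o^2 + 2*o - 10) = -10*o^5 - 7*o^4 + 20*o^3 - 40*o^2 - 64*o + 20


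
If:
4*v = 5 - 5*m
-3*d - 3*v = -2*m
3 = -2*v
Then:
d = 89/30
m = 11/5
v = -3/2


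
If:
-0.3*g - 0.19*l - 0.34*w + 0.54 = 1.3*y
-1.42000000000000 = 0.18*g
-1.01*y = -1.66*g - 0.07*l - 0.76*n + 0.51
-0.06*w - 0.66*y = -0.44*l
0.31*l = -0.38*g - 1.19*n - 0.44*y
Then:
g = -7.89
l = -6.56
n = 7.34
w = 44.35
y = -8.41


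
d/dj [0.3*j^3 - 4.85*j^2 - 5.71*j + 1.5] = 0.9*j^2 - 9.7*j - 5.71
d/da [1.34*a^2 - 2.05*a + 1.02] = 2.68*a - 2.05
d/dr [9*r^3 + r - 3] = 27*r^2 + 1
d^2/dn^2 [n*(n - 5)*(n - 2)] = 6*n - 14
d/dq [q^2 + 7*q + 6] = 2*q + 7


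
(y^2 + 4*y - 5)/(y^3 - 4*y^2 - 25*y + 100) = (y - 1)/(y^2 - 9*y + 20)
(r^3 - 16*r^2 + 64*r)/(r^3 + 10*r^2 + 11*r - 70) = r*(r^2 - 16*r + 64)/(r^3 + 10*r^2 + 11*r - 70)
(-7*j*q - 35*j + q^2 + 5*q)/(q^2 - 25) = (-7*j + q)/(q - 5)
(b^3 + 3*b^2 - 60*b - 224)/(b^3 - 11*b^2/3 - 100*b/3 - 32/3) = 3*(b + 7)/(3*b + 1)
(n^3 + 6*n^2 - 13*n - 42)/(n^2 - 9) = (n^2 + 9*n + 14)/(n + 3)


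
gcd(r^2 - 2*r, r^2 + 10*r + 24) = 1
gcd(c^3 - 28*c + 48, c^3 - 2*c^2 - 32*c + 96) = c^2 + 2*c - 24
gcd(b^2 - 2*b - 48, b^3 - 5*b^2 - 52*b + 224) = b - 8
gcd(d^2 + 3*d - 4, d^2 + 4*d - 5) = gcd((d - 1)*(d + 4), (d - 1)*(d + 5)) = d - 1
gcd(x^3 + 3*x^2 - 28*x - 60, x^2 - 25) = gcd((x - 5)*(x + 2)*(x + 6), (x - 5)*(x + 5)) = x - 5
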